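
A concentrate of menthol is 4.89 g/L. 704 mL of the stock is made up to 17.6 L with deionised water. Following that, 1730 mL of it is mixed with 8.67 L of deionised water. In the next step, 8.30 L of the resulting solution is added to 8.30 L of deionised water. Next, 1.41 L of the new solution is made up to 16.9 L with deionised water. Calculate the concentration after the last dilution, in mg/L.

1.36 mg/L

Overall dilution factor = 25 × 6.012 × 2 × 11.99 = 3603.
4.89 g/L / 3603 = 1.36 × 10⁻³ g/L = 1.36 mg/L.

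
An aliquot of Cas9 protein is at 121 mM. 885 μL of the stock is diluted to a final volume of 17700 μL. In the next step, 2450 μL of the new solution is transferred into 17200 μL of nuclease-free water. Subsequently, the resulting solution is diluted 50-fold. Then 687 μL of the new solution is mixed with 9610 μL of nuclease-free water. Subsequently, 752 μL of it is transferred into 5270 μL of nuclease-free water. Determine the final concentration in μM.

Overall dilution factor = 20 × 8.020 × 50 × 14.99 × 8.008 = 9.63 × 10⁵.
121 mM / 9.63 × 10⁵ = 1.26 × 10⁻⁴ mM = 0.126 μM.

0.126 μM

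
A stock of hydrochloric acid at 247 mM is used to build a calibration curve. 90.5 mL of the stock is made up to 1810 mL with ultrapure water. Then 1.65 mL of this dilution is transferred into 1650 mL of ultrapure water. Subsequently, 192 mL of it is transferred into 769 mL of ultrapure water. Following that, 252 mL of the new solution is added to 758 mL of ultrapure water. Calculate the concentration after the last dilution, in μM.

0.615 μM

Overall dilution factor = 20 × 1001 × 5.005 × 4.008 = 4.02 × 10⁵.
247 mM / 4.02 × 10⁵ = 6.15 × 10⁻⁴ mM = 0.615 μM.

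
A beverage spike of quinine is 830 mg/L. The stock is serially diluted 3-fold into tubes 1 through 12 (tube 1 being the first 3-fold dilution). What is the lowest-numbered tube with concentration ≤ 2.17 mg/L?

Tube n has concentration 830 mg/L / 3ⁿ.
Need 3ⁿ ≥ 830 mg/L / 2.17 mg/L = 382, so n ≥ 5.41.
First such tube: n = 6.

tube 6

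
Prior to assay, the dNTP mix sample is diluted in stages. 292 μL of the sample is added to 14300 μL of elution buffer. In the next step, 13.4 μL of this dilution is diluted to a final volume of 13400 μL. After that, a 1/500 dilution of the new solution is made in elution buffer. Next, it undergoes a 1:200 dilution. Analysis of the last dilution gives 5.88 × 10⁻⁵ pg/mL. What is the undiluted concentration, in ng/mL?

Overall dilution factor = 49.97 × 1000 × 500 × 200 = 5.00 × 10⁹.
Original = 5.88 × 10⁻⁵ pg/mL × 5.00 × 10⁹ = 2.94 × 10⁵ pg/mL = 294 ng/mL.

294 ng/mL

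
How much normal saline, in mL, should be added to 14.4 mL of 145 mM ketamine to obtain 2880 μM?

711 mL

2880 μM = 2.88 mM.
V₂ = C₁V₁/C₂ = 145 × 14.4 / 2.88 = 725 mL.
Diluent to add = V₂ − V₁ = 725 − 14.4 = 711 mL.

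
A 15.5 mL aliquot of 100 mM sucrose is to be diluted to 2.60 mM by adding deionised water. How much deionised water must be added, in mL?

V₂ = C₁V₁/C₂ = 100 × 15.5 / 2.60 = 596 mL.
Diluent to add = V₂ − V₁ = 596 − 15.5 = 581 mL.

581 mL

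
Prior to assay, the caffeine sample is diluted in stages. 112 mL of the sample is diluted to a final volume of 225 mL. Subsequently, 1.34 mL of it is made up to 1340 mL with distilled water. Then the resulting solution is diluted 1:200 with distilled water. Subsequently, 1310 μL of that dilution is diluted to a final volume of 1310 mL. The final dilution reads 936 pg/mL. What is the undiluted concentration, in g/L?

376 g/L

Overall dilution factor = 2.009 × 1000 × 200 × 1000 = 4.02 × 10⁸.
Original = 936 pg/mL × 4.02 × 10⁸ = 3.76 × 10¹¹ pg/mL = 376 g/L.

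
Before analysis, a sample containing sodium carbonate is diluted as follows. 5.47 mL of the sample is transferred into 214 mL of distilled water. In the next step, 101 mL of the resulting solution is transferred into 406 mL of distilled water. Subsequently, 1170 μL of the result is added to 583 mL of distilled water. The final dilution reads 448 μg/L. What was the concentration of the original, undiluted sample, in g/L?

Overall dilution factor = 40.12 × 5.020 × 499.3 = 1.01 × 10⁵.
Original = 448 μg/L × 1.01 × 10⁵ = 4.51 × 10⁷ μg/L = 45.1 g/L.

45.1 g/L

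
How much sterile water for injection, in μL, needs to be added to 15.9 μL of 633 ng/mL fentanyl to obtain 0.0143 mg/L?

688 μL

0.0143 mg/L = 14.3 ng/mL.
V₂ = C₁V₁/C₂ = 633 × 15.9 / 14.3 = 704 μL.
Diluent to add = V₂ − V₁ = 704 − 15.9 = 688 μL.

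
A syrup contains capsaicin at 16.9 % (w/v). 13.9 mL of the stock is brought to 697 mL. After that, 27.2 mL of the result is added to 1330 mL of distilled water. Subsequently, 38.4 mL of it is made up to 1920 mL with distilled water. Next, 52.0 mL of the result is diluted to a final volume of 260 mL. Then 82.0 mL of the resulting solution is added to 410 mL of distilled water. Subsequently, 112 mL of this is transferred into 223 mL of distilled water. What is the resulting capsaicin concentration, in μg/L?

Overall dilution factor = 50.14 × 49.90 × 50 × 5 × 6 × 2.991 = 1.12 × 10⁷.
16.9 % (w/v) / 1.12 × 10⁷ = 1.51 × 10⁻⁶ % (w/v) = 15.1 μg/L.

15.1 μg/L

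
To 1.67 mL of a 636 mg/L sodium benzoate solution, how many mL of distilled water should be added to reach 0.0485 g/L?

20.2 mL

0.0485 g/L = 48.5 mg/L.
V₂ = C₁V₁/C₂ = 636 × 1.67 / 48.5 = 21.9 mL.
Diluent to add = V₂ − V₁ = 21.9 − 1.67 = 20.2 mL.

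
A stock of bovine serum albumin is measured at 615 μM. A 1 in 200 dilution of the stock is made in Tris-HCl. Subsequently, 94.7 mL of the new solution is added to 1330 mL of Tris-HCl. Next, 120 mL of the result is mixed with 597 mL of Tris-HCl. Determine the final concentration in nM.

Overall dilution factor = 200 × 15.04 × 5.975 = 1.80 × 10⁴.
615 μM / 1.80 × 10⁴ = 0.0342 μM = 34.2 nM.

34.2 nM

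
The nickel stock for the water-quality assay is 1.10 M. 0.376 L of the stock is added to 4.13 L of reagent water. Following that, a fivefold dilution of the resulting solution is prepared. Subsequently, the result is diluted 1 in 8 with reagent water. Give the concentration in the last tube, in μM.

2290 μM

Overall dilution factor = 11.98 × 5 × 8 = 479.
1.10 M / 479 = 2.29 × 10⁻³ M = 2290 μM.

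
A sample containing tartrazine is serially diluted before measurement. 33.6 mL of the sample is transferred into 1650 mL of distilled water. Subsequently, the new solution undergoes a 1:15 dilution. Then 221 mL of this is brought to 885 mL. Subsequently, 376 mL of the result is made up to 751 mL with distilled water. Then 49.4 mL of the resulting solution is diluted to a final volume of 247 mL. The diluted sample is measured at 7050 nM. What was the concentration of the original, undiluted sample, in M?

Overall dilution factor = 50.11 × 15 × 4.005 × 1.997 × 5 = 3.01 × 10⁴.
Original = 7050 nM × 3.01 × 10⁴ = 2.12 × 10⁸ nM = 0.212 M.

0.212 M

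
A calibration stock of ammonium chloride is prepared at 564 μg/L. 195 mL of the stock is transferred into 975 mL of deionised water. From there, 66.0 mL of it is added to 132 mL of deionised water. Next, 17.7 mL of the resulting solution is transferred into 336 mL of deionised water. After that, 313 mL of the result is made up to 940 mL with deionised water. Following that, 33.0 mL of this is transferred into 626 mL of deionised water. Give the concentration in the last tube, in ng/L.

26.1 ng/L

Overall dilution factor = 6 × 3 × 19.98 × 3.003 × 19.97 = 2.16 × 10⁴.
564 μg/L / 2.16 × 10⁴ = 0.0261 μg/L = 26.1 ng/L.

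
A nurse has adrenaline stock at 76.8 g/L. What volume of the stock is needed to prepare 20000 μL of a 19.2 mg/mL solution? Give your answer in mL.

19.2 mg/mL = 19.2 g/L.
V₁ = C₂V₂/C₁ = 19.2 × 20000 / 76.8 = 5000 μL = 5.00 mL.

5.00 mL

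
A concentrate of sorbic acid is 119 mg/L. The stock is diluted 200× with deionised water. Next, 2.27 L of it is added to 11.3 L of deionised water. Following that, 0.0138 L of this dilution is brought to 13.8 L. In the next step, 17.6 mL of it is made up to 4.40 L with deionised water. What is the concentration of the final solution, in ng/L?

0.398 ng/L

Overall dilution factor = 200 × 5.978 × 1000 × 250 = 2.99 × 10⁸.
119 mg/L / 2.99 × 10⁸ = 3.98 × 10⁻⁷ mg/L = 0.398 ng/L.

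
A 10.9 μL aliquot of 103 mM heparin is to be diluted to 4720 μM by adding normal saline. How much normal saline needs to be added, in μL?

4720 μM = 4.72 mM.
V₂ = C₁V₁/C₂ = 103 × 10.9 / 4.72 = 238 μL.
Diluent to add = V₂ − V₁ = 238 − 10.9 = 227 μL.

227 μL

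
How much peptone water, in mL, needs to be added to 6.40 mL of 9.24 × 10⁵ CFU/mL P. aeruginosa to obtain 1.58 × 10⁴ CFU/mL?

368 mL

V₂ = C₁V₁/C₂ = 9.24 × 10⁵ × 6.40 / 1.58 × 10⁴ = 374 mL.
Diluent to add = V₂ − V₁ = 374 − 6.40 = 368 mL.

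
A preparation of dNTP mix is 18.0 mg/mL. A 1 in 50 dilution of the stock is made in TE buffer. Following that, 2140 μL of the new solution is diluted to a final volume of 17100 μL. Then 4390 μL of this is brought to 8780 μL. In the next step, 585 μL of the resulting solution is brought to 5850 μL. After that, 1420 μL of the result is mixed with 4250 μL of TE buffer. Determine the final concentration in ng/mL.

Overall dilution factor = 50 × 7.991 × 2 × 10 × 3.993 = 3.19 × 10⁴.
18.0 mg/mL / 3.19 × 10⁴ = 5.64 × 10⁻⁴ mg/mL = 564 ng/mL.

564 ng/mL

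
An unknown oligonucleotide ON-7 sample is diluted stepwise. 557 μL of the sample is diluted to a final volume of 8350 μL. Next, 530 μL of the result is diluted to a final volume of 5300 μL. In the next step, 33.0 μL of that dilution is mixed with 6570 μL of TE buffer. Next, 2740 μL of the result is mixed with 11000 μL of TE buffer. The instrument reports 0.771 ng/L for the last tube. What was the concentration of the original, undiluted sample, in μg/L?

Overall dilution factor = 14.99 × 10 × 200.1 × 5.015 = 1.50 × 10⁵.
Original = 0.771 ng/L × 1.50 × 10⁵ = 1.16 × 10⁵ ng/L = 116 μg/L.

116 μg/L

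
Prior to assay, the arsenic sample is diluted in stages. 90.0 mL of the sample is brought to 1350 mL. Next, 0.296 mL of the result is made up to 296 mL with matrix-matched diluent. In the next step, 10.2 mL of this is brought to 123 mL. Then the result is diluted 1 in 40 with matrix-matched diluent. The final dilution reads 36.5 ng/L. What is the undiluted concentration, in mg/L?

Overall dilution factor = 15 × 1000 × 12.06 × 40 = 7.24 × 10⁶.
Original = 36.5 ng/L × 7.24 × 10⁶ = 2.64 × 10⁸ ng/L = 264 mg/L.

264 mg/L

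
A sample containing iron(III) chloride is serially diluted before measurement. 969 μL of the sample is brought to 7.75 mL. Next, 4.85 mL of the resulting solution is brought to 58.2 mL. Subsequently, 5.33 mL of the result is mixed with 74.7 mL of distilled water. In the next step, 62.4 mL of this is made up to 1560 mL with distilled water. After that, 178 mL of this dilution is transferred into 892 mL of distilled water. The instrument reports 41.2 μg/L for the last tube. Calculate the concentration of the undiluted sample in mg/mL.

8.92 mg/mL

Overall dilution factor = 7.998 × 12 × 15.02 × 25 × 6.011 = 2.17 × 10⁵.
Original = 41.2 μg/L × 2.17 × 10⁵ = 8.92 × 10⁶ μg/L = 8.92 mg/mL.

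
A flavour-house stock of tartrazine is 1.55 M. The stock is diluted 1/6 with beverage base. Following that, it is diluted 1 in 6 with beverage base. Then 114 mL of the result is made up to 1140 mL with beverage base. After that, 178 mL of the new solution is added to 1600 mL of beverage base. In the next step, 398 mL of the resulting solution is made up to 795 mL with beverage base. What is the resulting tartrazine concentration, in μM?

Overall dilution factor = 6 × 6 × 10 × 9.989 × 1.997 = 7183.
1.55 M / 7183 = 2.16 × 10⁻⁴ M = 216 μM.

216 μM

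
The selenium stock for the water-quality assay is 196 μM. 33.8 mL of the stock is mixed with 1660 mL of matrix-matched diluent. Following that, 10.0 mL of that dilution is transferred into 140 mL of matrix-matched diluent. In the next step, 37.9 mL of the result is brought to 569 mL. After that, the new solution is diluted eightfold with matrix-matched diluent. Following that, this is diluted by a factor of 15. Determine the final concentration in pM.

Overall dilution factor = 50.11 × 15 × 15.01 × 8 × 15 = 1.35 × 10⁶.
196 μM / 1.35 × 10⁶ = 1.45 × 10⁻⁴ μM = 145 pM.

145 pM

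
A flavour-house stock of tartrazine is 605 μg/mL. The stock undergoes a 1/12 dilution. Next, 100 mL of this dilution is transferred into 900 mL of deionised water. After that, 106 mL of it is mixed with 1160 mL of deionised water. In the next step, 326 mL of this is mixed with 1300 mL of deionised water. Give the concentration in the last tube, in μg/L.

84.6 μg/L

Overall dilution factor = 12 × 10 × 11.94 × 4.988 = 7148.
605 μg/mL / 7148 = 0.0846 μg/mL = 84.6 μg/L.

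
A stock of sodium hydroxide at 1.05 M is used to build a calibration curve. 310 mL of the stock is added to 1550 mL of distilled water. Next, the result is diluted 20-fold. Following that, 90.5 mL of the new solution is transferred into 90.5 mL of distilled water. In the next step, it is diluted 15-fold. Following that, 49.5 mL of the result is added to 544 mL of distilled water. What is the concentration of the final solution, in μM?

Overall dilution factor = 6 × 20 × 2 × 15 × 11.99 = 4.32 × 10⁴.
1.05 M / 4.32 × 10⁴ = 2.43 × 10⁻⁵ M = 24.3 μM.

24.3 μM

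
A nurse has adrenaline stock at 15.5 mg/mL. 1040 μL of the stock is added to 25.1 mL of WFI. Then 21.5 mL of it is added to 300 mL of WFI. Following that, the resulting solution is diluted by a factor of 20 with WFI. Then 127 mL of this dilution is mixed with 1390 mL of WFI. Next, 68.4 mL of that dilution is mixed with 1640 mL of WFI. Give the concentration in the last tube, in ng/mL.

6.91 ng/mL

Overall dilution factor = 25.13 × 14.95 × 20 × 11.94 × 24.98 = 2.24 × 10⁶.
15.5 mg/mL / 2.24 × 10⁶ = 6.91 × 10⁻⁶ mg/mL = 6.91 ng/mL.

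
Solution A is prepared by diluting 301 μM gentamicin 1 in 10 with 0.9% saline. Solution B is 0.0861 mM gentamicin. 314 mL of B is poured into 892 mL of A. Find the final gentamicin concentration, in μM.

C_A = 301 μM / 10 = 30.1 μM.
C_B = 0.0861 mM = 86.1 μM.
C_mix = (C_A·V_A + C_B·V_B)/(V_A + V_B) = (30.1×892 + 86.1×314) / 1206 = 44.7 μM.

44.7 μM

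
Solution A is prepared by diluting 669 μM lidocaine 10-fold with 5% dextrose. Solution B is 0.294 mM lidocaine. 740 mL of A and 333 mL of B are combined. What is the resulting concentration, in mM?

C_A = 669 μM / 10 = 66.9 μM.
C_B = 0.294 mM = 294 μM.
C_mix = (C_A·V_A + C_B·V_B)/(V_A + V_B) = (66.9×740 + 294×333) / 1073 = 137 μM = 0.137 mM.

0.137 mM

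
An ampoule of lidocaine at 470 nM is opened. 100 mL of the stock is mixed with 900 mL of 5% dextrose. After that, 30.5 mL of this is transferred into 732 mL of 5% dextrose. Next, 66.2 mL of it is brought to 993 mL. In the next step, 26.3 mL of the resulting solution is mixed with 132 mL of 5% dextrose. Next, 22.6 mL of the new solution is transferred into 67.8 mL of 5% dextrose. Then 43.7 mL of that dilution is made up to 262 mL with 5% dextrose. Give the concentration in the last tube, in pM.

Overall dilution factor = 10 × 25 × 15 × 6.019 × 4 × 5.995 = 5.41 × 10⁵.
470 nM / 5.41 × 10⁵ = 8.68 × 10⁻⁴ nM = 0.868 pM.

0.868 pM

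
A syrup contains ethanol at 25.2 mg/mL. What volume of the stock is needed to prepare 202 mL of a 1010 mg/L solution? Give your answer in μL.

8100 μL

1010 mg/L = 1.01 mg/mL.
V₁ = C₂V₂/C₁ = 1.01 × 202 / 25.2 = 8.10 mL = 8100 μL.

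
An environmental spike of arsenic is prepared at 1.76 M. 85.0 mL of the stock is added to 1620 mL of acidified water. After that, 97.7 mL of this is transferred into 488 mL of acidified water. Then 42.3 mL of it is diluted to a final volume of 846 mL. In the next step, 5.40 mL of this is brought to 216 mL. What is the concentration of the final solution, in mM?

0.0183 mM

Overall dilution factor = 20.06 × 5.995 × 20 × 40 = 9.62 × 10⁴.
1.76 M / 9.62 × 10⁴ = 1.83 × 10⁻⁵ M = 0.0183 mM.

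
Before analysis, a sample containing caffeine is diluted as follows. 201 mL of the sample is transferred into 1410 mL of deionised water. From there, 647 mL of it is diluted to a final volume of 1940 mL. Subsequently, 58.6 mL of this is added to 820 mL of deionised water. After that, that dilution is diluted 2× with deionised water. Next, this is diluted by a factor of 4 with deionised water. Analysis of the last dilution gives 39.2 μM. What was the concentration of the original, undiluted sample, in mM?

Overall dilution factor = 8.015 × 2.998 × 14.99 × 2 × 4 = 2883.
Original = 39.2 μM × 2883 = 1.13 × 10⁵ μM = 113 mM.

113 mM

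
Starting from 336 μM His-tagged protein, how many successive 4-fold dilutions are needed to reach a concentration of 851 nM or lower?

Need 4ⁿ ≥ 395, so n ≥ log(395)/log(4) = 4.31.
Minimum whole steps: n = 5.

5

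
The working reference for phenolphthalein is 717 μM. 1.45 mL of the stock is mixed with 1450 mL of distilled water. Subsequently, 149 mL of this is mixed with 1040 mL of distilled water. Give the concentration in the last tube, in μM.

0.0898 μM

Overall dilution factor = 1001 × 7.980 = 7988.
717 μM / 7988 = 0.0898 μM.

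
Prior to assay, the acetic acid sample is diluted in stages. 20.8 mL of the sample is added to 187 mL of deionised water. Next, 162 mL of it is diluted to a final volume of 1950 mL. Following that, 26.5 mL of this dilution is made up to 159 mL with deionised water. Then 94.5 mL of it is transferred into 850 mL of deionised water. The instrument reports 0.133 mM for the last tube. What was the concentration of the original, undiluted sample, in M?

Overall dilution factor = 9.990 × 12.04 × 6 × 9.995 = 7211.
Original = 0.133 mM × 7211 = 959 mM = 0.959 M.

0.959 M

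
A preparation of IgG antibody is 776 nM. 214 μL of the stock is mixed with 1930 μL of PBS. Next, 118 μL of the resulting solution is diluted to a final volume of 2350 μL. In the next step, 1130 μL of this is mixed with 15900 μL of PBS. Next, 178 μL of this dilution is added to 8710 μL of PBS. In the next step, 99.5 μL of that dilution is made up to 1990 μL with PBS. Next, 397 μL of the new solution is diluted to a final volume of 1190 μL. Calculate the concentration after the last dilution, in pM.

Overall dilution factor = 10.02 × 19.92 × 15.07 × 49.93 × 20 × 2.997 = 9.00 × 10⁶.
776 nM / 9.00 × 10⁶ = 8.62 × 10⁻⁵ nM = 0.0862 pM.

0.0862 pM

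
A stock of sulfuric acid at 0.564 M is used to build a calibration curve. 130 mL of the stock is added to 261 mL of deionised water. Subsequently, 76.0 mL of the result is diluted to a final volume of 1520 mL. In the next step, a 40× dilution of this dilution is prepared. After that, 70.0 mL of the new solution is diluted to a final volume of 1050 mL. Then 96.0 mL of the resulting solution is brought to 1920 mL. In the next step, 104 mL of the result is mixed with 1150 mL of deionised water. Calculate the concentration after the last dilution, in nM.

64.8 nM

Overall dilution factor = 3.008 × 20 × 40 × 15 × 20 × 12.06 = 8.70 × 10⁶.
0.564 M / 8.70 × 10⁶ = 6.48 × 10⁻⁸ M = 64.8 nM.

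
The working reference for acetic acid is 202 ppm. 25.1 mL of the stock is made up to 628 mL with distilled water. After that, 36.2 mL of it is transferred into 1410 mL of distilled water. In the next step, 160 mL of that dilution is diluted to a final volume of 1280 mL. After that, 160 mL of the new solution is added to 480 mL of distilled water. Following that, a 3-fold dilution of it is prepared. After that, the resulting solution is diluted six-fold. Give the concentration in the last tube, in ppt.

351 ppt

Overall dilution factor = 25.02 × 39.95 × 8 × 4 × 3 × 6 = 5.76 × 10⁵.
202 ppm / 5.76 × 10⁵ = 3.51 × 10⁻⁴ ppm = 351 ppt.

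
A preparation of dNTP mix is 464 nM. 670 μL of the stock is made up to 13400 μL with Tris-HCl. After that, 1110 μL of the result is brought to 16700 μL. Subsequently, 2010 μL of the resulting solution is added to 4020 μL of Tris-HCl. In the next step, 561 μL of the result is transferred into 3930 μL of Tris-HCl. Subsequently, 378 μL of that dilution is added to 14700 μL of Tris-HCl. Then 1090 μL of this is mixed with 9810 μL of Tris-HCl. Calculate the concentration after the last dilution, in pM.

0.161 pM

Overall dilution factor = 20 × 15.05 × 3 × 8.005 × 39.89 × 10 = 2.88 × 10⁶.
464 nM / 2.88 × 10⁶ = 1.61 × 10⁻⁴ nM = 0.161 pM.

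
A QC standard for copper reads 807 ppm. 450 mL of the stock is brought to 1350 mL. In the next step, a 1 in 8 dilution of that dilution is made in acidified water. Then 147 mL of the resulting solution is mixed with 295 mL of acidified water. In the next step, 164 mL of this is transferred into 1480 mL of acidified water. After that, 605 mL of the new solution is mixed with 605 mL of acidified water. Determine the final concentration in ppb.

Overall dilution factor = 3 × 8 × 3.007 × 10.02 × 2 = 1447.
807 ppm / 1447 = 0.558 ppm = 558 ppb.

558 ppb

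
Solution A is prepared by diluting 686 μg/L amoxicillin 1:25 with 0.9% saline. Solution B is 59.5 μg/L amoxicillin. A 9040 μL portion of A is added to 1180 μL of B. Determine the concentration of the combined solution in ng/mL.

31.1 ng/mL

C_A = 686 μg/L / 25 = 27.4 μg/L.
C_mix = (C_A·V_A + C_B·V_B)/(V_A + V_B) = (27.4×9040 + 59.5×1180) / 10220 = 31.1 μg/L = 31.1 ng/mL.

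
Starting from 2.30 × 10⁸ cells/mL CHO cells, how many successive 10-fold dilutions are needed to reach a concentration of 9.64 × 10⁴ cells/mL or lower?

Need 10ⁿ ≥ 2386, so n ≥ log(2386)/log(10) = 3.38.
Minimum whole steps: n = 4.

4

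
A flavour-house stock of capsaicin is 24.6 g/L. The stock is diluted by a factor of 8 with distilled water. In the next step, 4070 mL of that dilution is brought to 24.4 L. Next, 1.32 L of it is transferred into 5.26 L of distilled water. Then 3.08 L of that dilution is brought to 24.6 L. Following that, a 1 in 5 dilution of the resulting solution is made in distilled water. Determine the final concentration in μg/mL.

2.58 μg/mL

Overall dilution factor = 8 × 5.995 × 4.985 × 7.987 × 5 = 9548.
24.6 g/L / 9548 = 2.58 × 10⁻³ g/L = 2.58 μg/mL.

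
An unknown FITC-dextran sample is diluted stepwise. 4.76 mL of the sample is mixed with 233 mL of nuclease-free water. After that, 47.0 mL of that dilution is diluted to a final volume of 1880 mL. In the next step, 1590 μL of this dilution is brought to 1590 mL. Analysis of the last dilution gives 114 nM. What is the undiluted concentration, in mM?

228 mM

Overall dilution factor = 49.95 × 40 × 1000 = 2.00 × 10⁶.
Original = 114 nM × 2.00 × 10⁶ = 2.28 × 10⁸ nM = 228 mM.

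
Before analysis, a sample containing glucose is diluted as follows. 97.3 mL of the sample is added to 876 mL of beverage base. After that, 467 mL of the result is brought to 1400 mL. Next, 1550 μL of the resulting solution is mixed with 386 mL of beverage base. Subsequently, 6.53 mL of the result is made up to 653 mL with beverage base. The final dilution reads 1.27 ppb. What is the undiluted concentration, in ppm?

952 ppm

Overall dilution factor = 10.00 × 2.998 × 250.0 × 100 = 7.50 × 10⁵.
Original = 1.27 ppb × 7.50 × 10⁵ = 9.52 × 10⁵ ppb = 952 ppm.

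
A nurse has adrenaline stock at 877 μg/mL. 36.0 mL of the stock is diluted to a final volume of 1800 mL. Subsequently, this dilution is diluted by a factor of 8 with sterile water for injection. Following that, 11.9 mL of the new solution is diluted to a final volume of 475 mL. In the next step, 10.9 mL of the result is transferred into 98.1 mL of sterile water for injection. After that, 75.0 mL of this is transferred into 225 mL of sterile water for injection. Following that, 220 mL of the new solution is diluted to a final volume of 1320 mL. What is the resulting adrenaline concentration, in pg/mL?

229 pg/mL

Overall dilution factor = 50 × 8 × 39.92 × 10 × 4 × 6 = 3.83 × 10⁶.
877 μg/mL / 3.83 × 10⁶ = 2.29 × 10⁻⁴ μg/mL = 229 pg/mL.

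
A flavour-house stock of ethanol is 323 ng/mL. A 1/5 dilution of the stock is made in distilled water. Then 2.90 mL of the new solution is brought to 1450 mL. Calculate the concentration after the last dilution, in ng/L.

129 ng/L

Overall dilution factor = 5 × 500 = 2500.
323 ng/mL / 2500 = 0.129 ng/mL = 129 ng/L.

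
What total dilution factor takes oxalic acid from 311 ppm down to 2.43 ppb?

Factor = C₀/C_target = 311 ppm / 2.43 ppb = 1.28 × 10⁵.

1.28 × 10⁵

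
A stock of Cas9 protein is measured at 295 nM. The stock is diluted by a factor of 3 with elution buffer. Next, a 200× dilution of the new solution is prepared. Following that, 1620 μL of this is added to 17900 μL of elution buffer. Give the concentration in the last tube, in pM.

40.8 pM

Overall dilution factor = 3 × 200 × 12.05 = 7230.
295 nM / 7230 = 0.0408 nM = 40.8 pM.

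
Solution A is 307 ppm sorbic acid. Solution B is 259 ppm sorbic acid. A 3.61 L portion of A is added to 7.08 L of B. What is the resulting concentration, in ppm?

C_mix = (C_A·V_A + C_B·V_B)/(V_A + V_B) = (307×3.61 + 259×7.08) / 10.69 = 275 ppm.

275 ppm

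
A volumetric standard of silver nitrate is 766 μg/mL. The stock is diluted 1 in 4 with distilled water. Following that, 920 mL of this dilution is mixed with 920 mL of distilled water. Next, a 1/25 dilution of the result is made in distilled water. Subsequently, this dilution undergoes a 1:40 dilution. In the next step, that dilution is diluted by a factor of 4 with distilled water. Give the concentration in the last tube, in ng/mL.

Overall dilution factor = 4 × 2 × 25 × 40 × 4 = 3.20 × 10⁴.
766 μg/mL / 3.20 × 10⁴ = 0.0239 μg/mL = 23.9 ng/mL.

23.9 ng/mL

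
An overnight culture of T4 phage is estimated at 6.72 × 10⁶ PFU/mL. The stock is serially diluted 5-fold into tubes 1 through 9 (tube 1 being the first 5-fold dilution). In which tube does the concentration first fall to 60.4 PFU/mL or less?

tube 8

Tube n has concentration 6.72 × 10⁶ PFU/mL / 5ⁿ.
Need 5ⁿ ≥ 6.72 × 10⁶ PFU/mL / 60.4 PFU/mL = 1.11 × 10⁵, so n ≥ 7.22.
First such tube: n = 8.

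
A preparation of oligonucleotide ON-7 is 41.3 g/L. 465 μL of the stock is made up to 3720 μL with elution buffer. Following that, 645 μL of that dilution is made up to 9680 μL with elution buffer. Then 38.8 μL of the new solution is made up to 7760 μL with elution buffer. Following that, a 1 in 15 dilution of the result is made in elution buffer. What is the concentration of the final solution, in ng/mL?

115 ng/mL

Overall dilution factor = 8 × 15.01 × 200 × 15 = 3.60 × 10⁵.
41.3 g/L / 3.60 × 10⁵ = 1.15 × 10⁻⁴ g/L = 115 ng/mL.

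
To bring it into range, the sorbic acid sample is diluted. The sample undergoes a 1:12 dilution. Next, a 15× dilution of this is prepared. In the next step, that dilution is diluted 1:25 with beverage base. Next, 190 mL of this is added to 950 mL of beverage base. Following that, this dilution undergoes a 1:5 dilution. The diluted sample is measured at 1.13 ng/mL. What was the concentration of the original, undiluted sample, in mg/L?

Overall dilution factor = 12 × 15 × 25 × 6 × 5 = 1.35 × 10⁵.
Original = 1.13 ng/mL × 1.35 × 10⁵ = 1.53 × 10⁵ ng/mL = 153 mg/L.

153 mg/L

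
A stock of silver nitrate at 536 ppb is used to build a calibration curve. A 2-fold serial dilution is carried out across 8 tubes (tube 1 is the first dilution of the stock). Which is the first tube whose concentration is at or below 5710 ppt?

tube 7

Tube n has concentration 536 ppb / 2ⁿ.
Need 2ⁿ ≥ 536 ppb / 5710 ppt = 93.9, so n ≥ 6.55.
First such tube: n = 7.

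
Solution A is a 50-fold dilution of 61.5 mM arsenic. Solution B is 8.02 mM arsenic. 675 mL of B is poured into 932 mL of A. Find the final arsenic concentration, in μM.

C_A = 61.5 mM / 50 = 1.23 mM.
C_mix = (C_A·V_A + C_B·V_B)/(V_A + V_B) = (1.23×932 + 8.02×675) / 1607 = 4.08 mM = 4080 μM.

4080 μM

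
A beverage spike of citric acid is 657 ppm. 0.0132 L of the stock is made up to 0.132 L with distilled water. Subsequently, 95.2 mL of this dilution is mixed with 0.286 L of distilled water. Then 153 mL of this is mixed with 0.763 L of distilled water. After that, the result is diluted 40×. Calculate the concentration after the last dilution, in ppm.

0.0685 ppm

Overall dilution factor = 10 × 4.004 × 5.987 × 40 = 9589.
657 ppm / 9589 = 0.0685 ppm.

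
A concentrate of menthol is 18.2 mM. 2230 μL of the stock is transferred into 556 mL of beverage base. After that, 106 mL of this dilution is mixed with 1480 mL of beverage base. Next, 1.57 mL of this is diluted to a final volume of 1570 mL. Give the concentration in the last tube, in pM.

4860 pM

Overall dilution factor = 250.3 × 14.96 × 1000 = 3.75 × 10⁶.
18.2 mM / 3.75 × 10⁶ = 4.86 × 10⁻⁶ mM = 4860 pM.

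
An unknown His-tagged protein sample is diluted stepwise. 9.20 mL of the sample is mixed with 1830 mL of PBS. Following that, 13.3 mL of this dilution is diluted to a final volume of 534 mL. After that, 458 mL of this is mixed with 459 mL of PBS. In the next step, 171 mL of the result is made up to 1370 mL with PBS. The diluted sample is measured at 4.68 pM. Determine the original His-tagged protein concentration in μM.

0.603 μM

Overall dilution factor = 199.9 × 40.15 × 2.002 × 8.012 = 1.29 × 10⁵.
Original = 4.68 pM × 1.29 × 10⁵ = 6.03 × 10⁵ pM = 0.603 μM.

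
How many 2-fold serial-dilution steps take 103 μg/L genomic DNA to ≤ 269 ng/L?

9

Need 2ⁿ ≥ 383, so n ≥ log(383)/log(2) = 8.58.
Minimum whole steps: n = 9.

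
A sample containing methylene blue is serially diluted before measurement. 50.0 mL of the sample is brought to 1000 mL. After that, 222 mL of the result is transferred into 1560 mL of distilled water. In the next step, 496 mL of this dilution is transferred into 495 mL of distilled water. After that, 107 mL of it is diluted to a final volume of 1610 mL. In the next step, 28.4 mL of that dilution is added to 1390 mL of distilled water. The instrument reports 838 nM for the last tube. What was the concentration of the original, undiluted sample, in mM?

202 mM

Overall dilution factor = 20 × 8.027 × 1.998 × 15.05 × 49.94 = 2.41 × 10⁵.
Original = 838 nM × 2.41 × 10⁵ = 2.02 × 10⁸ nM = 202 mM.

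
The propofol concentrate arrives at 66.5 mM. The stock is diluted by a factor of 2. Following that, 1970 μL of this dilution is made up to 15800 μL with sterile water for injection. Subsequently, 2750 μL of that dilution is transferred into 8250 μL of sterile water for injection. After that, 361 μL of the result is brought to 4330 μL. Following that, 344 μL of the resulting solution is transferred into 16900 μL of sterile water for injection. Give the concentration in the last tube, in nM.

Overall dilution factor = 2 × 8.020 × 4 × 11.99 × 50.13 = 3.86 × 10⁴.
66.5 mM / 3.86 × 10⁴ = 1.72 × 10⁻³ mM = 1720 nM.

1720 nM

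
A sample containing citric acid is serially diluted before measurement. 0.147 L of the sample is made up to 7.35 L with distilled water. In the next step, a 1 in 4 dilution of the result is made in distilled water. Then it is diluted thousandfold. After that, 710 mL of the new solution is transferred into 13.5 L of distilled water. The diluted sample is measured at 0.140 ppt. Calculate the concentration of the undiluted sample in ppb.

560 ppb

Overall dilution factor = 50 × 4 × 1000 × 20.01 = 4.00 × 10⁶.
Original = 0.140 ppt × 4.00 × 10⁶ = 5.60 × 10⁵ ppt = 560 ppb.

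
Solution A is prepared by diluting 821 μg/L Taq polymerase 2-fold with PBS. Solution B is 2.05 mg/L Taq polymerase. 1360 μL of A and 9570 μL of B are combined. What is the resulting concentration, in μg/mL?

1.85 μg/mL

C_A = 821 μg/L / 2 = 410 μg/L.
C_B = 2.05 mg/L = 2050 μg/L.
C_mix = (C_A·V_A + C_B·V_B)/(V_A + V_B) = (410×1360 + 2050×9570) / 10930 = 1846 μg/L = 1.85 μg/mL.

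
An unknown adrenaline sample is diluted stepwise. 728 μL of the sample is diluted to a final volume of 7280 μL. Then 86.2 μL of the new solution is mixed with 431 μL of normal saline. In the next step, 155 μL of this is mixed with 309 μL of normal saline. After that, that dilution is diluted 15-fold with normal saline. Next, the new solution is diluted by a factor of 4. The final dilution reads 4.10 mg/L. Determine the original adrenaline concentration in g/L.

44.2 g/L

Overall dilution factor = 10 × 6 × 2.994 × 15 × 4 = 1.08 × 10⁴.
Original = 4.10 mg/L × 1.08 × 10⁴ = 4.42 × 10⁴ mg/L = 44.2 g/L.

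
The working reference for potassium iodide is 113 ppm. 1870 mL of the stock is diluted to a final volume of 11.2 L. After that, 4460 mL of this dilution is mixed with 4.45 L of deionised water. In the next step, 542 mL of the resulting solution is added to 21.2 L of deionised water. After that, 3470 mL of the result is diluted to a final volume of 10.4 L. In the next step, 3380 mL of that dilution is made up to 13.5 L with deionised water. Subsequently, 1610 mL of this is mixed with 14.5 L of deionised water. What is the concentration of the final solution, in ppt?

1970 ppt

Overall dilution factor = 5.989 × 1.998 × 40.11 × 2.997 × 3.994 × 10.01 = 5.75 × 10⁴.
113 ppm / 5.75 × 10⁴ = 1.97 × 10⁻³ ppm = 1970 ppt.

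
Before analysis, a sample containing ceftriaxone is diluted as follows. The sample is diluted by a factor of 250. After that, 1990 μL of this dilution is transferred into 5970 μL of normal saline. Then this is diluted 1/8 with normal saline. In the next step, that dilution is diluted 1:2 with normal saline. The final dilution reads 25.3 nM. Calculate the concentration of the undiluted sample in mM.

Overall dilution factor = 250 × 4 × 8 × 2 = 1.60 × 10⁴.
Original = 25.3 nM × 1.60 × 10⁴ = 4.05 × 10⁵ nM = 0.405 mM.

0.405 mM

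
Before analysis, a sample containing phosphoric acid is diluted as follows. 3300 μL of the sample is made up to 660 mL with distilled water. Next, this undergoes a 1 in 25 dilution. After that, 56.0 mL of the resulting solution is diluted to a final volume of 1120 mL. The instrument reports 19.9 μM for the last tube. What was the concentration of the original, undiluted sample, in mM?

Overall dilution factor = 200 × 25 × 20 = 1.00 × 10⁵.
Original = 19.9 μM × 1.00 × 10⁵ = 1.99 × 10⁶ μM = 1990 mM.

1990 mM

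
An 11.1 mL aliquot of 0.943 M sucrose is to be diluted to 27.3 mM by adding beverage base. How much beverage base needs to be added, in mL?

27.3 mM = 0.0273 M.
V₂ = C₁V₁/C₂ = 0.943 × 11.1 / 0.0273 = 383 mL.
Diluent to add = V₂ − V₁ = 383 − 11.1 = 372 mL.

372 mL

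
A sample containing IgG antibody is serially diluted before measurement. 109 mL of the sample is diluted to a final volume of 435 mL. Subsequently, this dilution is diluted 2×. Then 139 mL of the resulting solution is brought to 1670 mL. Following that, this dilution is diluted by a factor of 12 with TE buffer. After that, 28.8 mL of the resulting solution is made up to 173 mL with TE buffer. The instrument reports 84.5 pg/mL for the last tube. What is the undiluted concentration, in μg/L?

584 μg/L

Overall dilution factor = 3.991 × 2 × 12.01 × 12 × 6.007 = 6912.
Original = 84.5 pg/mL × 6912 = 5.84 × 10⁵ pg/mL = 584 μg/L.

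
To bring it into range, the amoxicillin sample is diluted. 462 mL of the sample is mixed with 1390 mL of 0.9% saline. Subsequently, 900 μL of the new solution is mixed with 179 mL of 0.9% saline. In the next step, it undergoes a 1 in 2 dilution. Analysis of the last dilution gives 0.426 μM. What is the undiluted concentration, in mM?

0.683 mM

Overall dilution factor = 4.009 × 199.9 × 2 = 1603.
Original = 0.426 μM × 1603 = 683 μM = 0.683 mM.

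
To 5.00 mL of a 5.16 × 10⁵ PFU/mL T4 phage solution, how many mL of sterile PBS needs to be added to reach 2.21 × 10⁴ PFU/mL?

112 mL

V₂ = C₁V₁/C₂ = 5.16 × 10⁵ × 5.00 / 2.21 × 10⁴ = 117 mL.
Diluent to add = V₂ − V₁ = 117 − 5.00 = 112 mL.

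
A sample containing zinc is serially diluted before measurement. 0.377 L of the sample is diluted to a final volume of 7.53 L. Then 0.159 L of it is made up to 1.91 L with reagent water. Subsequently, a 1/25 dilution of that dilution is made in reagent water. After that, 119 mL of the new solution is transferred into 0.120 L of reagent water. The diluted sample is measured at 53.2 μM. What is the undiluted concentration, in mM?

Overall dilution factor = 19.97 × 12.01 × 25 × 2.008 = 1.20 × 10⁴.
Original = 53.2 μM × 1.20 × 10⁴ = 6.41 × 10⁵ μM = 641 mM.

641 mM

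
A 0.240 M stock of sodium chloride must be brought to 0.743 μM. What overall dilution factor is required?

Factor = C₀/C_target = 0.240 M / 0.743 μM = 3.23 × 10⁵.

3.23 × 10⁵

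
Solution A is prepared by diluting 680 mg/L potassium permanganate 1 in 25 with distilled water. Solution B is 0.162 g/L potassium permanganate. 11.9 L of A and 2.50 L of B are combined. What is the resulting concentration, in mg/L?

50.6 mg/L

C_A = 680 mg/L / 25 = 27.2 mg/L.
C_B = 0.162 g/L = 162 mg/L.
C_mix = (C_A·V_A + C_B·V_B)/(V_A + V_B) = (27.2×11.9 + 162×2.50) / 14.40 = 50.6 mg/L.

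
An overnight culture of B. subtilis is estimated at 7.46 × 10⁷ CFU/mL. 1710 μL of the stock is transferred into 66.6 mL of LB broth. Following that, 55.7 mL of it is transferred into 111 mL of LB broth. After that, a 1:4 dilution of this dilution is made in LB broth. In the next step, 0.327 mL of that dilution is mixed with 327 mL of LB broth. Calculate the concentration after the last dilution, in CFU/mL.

156 CFU/mL

Overall dilution factor = 39.95 × 2.993 × 4 × 1001 = 4.79 × 10⁵.
7.46 × 10⁷ CFU/mL / 4.79 × 10⁵ = 156 CFU/mL.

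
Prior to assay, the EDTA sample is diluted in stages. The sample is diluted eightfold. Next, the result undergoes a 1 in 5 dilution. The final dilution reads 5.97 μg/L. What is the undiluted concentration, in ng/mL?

Overall dilution factor = 8 × 5 = 40.0.
Original = 5.97 μg/L × 40.0 = 239 μg/L = 239 ng/mL.

239 ng/mL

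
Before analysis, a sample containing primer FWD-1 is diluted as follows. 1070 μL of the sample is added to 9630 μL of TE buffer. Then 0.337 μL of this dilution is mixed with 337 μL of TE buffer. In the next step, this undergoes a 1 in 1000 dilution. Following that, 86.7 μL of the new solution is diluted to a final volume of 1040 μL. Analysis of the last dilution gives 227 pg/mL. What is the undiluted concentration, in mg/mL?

Overall dilution factor = 10 × 1001 × 1000 × 12.00 = 1.20 × 10⁸.
Original = 227 pg/mL × 1.20 × 10⁸ = 2.73 × 10¹⁰ pg/mL = 27.3 mg/mL.

27.3 mg/mL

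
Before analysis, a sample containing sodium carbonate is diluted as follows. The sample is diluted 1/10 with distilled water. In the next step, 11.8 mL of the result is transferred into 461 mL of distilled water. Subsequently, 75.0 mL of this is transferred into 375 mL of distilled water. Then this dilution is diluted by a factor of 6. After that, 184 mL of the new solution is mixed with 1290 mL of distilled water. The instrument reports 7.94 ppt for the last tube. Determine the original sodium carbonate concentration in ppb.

Overall dilution factor = 10 × 40.07 × 6 × 6 × 8.011 = 1.16 × 10⁵.
Original = 7.94 ppt × 1.16 × 10⁵ = 9.17 × 10⁵ ppt = 917 ppb.

917 ppb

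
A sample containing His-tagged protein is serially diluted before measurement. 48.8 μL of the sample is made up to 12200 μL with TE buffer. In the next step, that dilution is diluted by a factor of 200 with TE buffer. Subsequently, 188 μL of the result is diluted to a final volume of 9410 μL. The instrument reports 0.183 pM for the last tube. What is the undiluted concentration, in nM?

458 nM

Overall dilution factor = 250 × 200 × 50.05 = 2.50 × 10⁶.
Original = 0.183 pM × 2.50 × 10⁶ = 4.58 × 10⁵ pM = 458 nM.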